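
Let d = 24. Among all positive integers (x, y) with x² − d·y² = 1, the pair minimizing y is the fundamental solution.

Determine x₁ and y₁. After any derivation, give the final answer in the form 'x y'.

√24 → a₀=4, period (1,8); ℓ=2 even so k=1
a_0=4:  p_0=4·1+0=4,  q_0=4·0+1=1
a_1=1:  p_1=1·4+1=5,  q_1=1·1+0=1
fundamental: x₁=5, y₁=1  (since 25 − 24·1 = 1)

5 1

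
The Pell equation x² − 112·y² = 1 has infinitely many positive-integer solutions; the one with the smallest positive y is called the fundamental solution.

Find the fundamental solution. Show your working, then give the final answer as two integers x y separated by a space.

127 12

[10; 1,1,2,1,1,20] for √112; ℓ=6 ⇒ convergent index 5
a_0=10:  p_0=10·1+0=10,  q_0=10·0+1=1
a_1=1:  p_1=1·10+1=11,  q_1=1·1+0=1
a_2=1:  p_2=1·11+10=21,  q_2=1·1+1=2
…
a_4=1:  p_4=1·53+21=74,  q_4=1·5+2=7
a_5=1:  p_5=1·74+53=127,  q_5=1·7+5=12
→ (127, 12).  Check: 127²=16129, 112·12²=16128, difference 1.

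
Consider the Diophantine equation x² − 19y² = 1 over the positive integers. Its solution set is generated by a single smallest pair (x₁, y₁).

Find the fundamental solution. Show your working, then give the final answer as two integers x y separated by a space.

170 39

d=19: √d = [4; 2,1,3,1,2,8] (ℓ=6, even), read p_5/q_5
a_0=4:  p_0=4·1+0=4,  q_0=4·0+1=1
…
a_4=1:  p_4=1·48+13=61,  q_4=1·11+3=14
a_5=2:  p_5=2·61+48=170,  q_5=2·14+11=39
fundamental: x₁=170, y₁=39  (since 28900 − 19·1521 = 1)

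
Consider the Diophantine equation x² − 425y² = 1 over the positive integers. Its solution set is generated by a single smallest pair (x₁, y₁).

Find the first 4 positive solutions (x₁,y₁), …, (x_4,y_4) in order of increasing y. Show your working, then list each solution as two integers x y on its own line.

√425 → a₀=20, period (1,1,1,1,1,1,40); ℓ=7 odd so k=13
k=0  a_k=20  p_k/q_k = 20/1
k=1  a_k=1  p_k/q_k = 21/1
k=2  a_k=1  p_k/q_k = 41/2
…
k=4  a_k=1  p_k/q_k = 103/5
k=5  a_k=1  p_k/q_k = 165/8
k=6  a_k=1  p_k/q_k = 268/13
k=7  a_k=40  p_k/q_k = 10885/528
k=8  a_k=1  p_k/q_k = 11153/541
k=9  a_k=1  p_k/q_k = 22038/1069
k=10  a_k=1  p_k/q_k = 33191/1610
k=11  a_k=1  p_k/q_k = 55229/2679
k=12  a_k=1  p_k/q_k = 88420/4289
k=13  a_k=1  p_k/q_k = 143649/6968
fundamental: x₁=143649, y₁=6968  (since 20635035201 − 425·48553024 = 1)
(x_2, y_2) = (143649·143649 + 425·6968·6968, 143649·6968 + 6968·143649) = (41270070401, 2001892464)
(x_3, y_3) = (143649·41270070401 + 425·6968·2001892464, 143649·2001892464 + 6968·41270070401) = (11856808685922849, 575139701115304)
(x_4, y_4) = (143649·11856808685922849 + 425·6968·575139701115304, 143649·575139701115304 + 6968·11856808685922849) = (3406437421806992601601, 165236485849022716128)

143649 6968
41270070401 2001892464
11856808685922849 575139701115304
3406437421806992601601 165236485849022716128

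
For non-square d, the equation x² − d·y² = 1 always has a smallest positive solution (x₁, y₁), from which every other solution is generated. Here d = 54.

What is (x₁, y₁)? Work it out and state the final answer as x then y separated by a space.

485 66

√54 = [7; 2,1,6,1,2,14, …], period ℓ=6 (even) → k=5
a_0=7:  p_0=7·1+0=7,  q_0=7·0+1=1
…
a_2=1:  p_2=1·15+7=22,  q_2=1·2+1=3
a_3=6:  p_3=6·22+15=147,  q_3=6·3+2=20
a_4=1:  p_4=1·147+22=169,  q_4=1·20+3=23
a_5=2:  p_5=2·169+147=485,  q_5=2·23+20=66
(x₁, y₁) = (485, 66);  485² − 54·66² = 1 ✓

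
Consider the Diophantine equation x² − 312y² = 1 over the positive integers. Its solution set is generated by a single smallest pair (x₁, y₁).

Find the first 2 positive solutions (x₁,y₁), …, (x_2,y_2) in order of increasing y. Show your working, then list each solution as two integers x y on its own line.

√312 → a₀=17, period (1,1,1,34); ℓ=4 even so k=3
k=0  a_k=17  p_k/q_k = 17/1
k=1  a_k=1  p_k/q_k = 18/1
k=2  a_k=1  p_k/q_k = 35/2
k=3  a_k=1  p_k/q_k = 53/3
fundamental: x₁=53, y₁=3  (since 2809 − 312·9 = 1)
(53+3√312)^2 = 5617 + 318√312

53 3
5617 318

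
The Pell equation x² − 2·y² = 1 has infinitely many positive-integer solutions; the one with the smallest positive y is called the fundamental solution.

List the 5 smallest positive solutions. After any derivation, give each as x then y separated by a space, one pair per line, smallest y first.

3 2
17 12
99 70
577 408
3363 2378

[1; 2] for √2; ℓ=1 ⇒ convergent index 1
a_0=1:  p_0=1·1+0=1,  q_0=1·0+1=1
a_1=2:  p_1=2·1+1=3,  q_1=2·1+0=2
fundamental: x₁=3, y₁=2  (since 9 − 2·4 = 1)
(3+2√2)^2 = 17 + 12√2
(3+2√2)^3 = 99 + 70√2
(3+2√2)^4 = 577 + 408√2
(3+2√2)^5 = 3363 + 2378√2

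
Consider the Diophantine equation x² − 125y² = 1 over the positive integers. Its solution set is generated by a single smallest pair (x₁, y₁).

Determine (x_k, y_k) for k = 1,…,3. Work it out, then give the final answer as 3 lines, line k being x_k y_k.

930249 83204
1730726404001 154800875592
3220013013190122249 288006719437081612

√125 = [11; 5,1,1,5,22, …], period ℓ=5 (odd) → k=9
step 0: (11, 1)  from 11·(1,0) + (0,1)
step 1: (56, 5)  from 5·(11,1) + (1,0)
…
step 7: (91444, 8179)  from 1·(76317,6826) + (15127,1353)
step 8: (167761, 15005)  from 1·(91444,8179) + (76317,6826)
step 9: (930249, 83204)  from 5·(167761,15005) + (91444,8179)
→ (930249, 83204).  Check: 930249²=865363202001, 125·83204²=865363202000, difference 1.
(930249+83204√125)^2 = 1730726404001 + 154800875592√125
(930249+83204√125)^3 = 3220013013190122249 + 288006719437081612√125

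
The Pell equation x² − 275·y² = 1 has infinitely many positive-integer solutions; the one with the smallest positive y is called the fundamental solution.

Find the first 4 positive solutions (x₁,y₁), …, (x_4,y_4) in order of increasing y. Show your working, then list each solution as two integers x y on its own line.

199 12
79201 4776
31521799 1900836
12545596801 756527952

√275 → a₀=16, period (1,1,2,1,1,32); ℓ=6 even so k=5
k=0  a_k=16  p_k/q_k = 16/1
k=1  a_k=1  p_k/q_k = 17/1
k=2  a_k=1  p_k/q_k = 33/2
…
k=4  a_k=1  p_k/q_k = 116/7
k=5  a_k=1  p_k/q_k = 199/12
→ (199, 12).  Check: 199²=39601, 275·12²=39600, difference 1.
n=2: (199,12)∘(199,12) = (199·199+275·12·12, 199·12+12·199) = (79201,4776)
n=3: (79201,4776)∘(199,12) = (199·79201+275·12·4776, 199·4776+12·79201) = (31521799,1900836)
n=4: (31521799,1900836)∘(199,12) = (199·31521799+275·12·1900836, 199·1900836+12·31521799) = (12545596801,756527952)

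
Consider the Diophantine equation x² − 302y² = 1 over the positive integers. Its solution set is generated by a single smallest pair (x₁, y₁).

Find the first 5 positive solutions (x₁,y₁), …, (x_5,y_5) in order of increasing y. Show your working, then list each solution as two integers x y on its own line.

d=302: √d = [17; 2,1,1,1,4,…,1,2,34] (ℓ=16, even), read p_15/q_15
k=0  a_k=17  p_k/q_k = 17/1
…
k=2  a_k=1  p_k/q_k = 52/3
k=3  a_k=1  p_k/q_k = 87/5
…
k=5  a_k=4  p_k/q_k = 643/37
k=6  a_k=2  p_k/q_k = 1425/82
k=7  a_k=1  p_k/q_k = 2068/119
k=8  a_k=16  p_k/q_k = 34513/1986
k=9  a_k=1  p_k/q_k = 36581/2105
k=10  a_k=2  p_k/q_k = 107675/6196
k=11  a_k=4  p_k/q_k = 467281/26889
k=12  a_k=1  p_k/q_k = 574956/33085
k=13  a_k=1  p_k/q_k = 1042237/59974
k=14  a_k=1  p_k/q_k = 1617193/93059
k=15  a_k=2  p_k/q_k = 4276623/246092
(x₁, y₁) = (4276623, 246092);  4276623² − 302·246092² = 1 ✓
k=2:  x_2 = 4276623·4276623+302·246092·246092 = 36579008568257,  y_2 = 4276623·246092+246092·4276623 = 2104885414632
k=3:  x_3 = 4276623·36579008568257+302·246092·2104885414632 = 312869258720405635599,  y_3 = 4276623·2104885414632+246092·36579008568257 = 18003602753159249380
k=4:  x_4 = 4276623·312869258720405635599+302·246092·18003602753159249380 = 2676047735673238042056036097,  y_4 = 4276623·18003602753159249380+246092·312869258720405635599 = 153989243234046232237072848
k=5:  x_5 = 4276623·2676047735673238042056036097+302·246092·153989243234046232237072848 = 22888894590955867721004902116885263,  y_5 = 4276623·153989243234046232237072848+246092·2676047735673238042056036097 = 1317107878734614996094061229615228

4276623 246092
36579008568257 2104885414632
312869258720405635599 18003602753159249380
2676047735673238042056036097 153989243234046232237072848
22888894590955867721004902116885263 1317107878734614996094061229615228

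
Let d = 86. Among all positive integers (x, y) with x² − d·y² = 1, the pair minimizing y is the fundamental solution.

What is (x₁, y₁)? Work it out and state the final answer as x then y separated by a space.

10405 1122

d=86: √d = [9; 3,1,1,1,8,1,1,1,3,18] (ℓ=10, even), read p_9/q_9
a_0=9:  p_0=9·1+0=9,  q_0=9·0+1=1
…
a_6=1:  p_6=1·881+102=983,  q_6=1·95+11=106
a_7=1:  p_7=1·983+881=1864,  q_7=1·106+95=201
a_8=1:  p_8=1·1864+983=2847,  q_8=1·201+106=307
a_9=3:  p_9=3·2847+1864=10405,  q_9=3·307+201=1122
→ (10405, 1122).  Check: 10405²=108264025, 86·1122²=108264024, difference 1.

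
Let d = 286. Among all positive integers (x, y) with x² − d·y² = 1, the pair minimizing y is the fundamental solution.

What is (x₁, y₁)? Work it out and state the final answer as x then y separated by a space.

561835 33222

d=286: √d = [16; 1,10,3,3,2,3,3,10,1,32] (ℓ=10, even), read p_9/q_9
a_0=16:  p_0=16·1+0=16,  q_0=16·0+1=1
a_1=1:  p_1=1·16+1=17,  q_1=1·1+0=1
…
a_4=3:  p_4=3·575+186=1911,  q_4=3·34+11=113
a_5=2:  p_5=2·1911+575=4397,  q_5=2·113+34=260
…
a_7=3:  p_7=3·15102+4397=49703,  q_7=3·893+260=2939
a_8=10:  p_8=10·49703+15102=512132,  q_8=10·2939+893=30283
a_9=1:  p_9=1·512132+49703=561835,  q_9=1·30283+2939=33222
→ (561835, 33222).  Check: 561835²=315658567225, 286·33222²=315658567224, difference 1.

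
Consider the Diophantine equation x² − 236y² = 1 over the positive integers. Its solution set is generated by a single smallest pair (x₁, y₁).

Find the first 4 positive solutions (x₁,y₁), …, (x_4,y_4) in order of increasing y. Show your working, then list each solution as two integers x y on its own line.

561799 36570
631236232801 41089978860
709255768702176199 46168618067101710
796918363201596536611201 51874966922918257173720

d=236: √d = [15; 2,1,3,5,1,6,1,5,3,1,2,30] (ℓ=12, even), read p_11/q_11
step 0: (15, 1)  from 15·(1,0) + (0,1)
step 1: (31, 2)  from 2·(15,1) + (1,0)
step 2: (46, 3)  from 1·(31,2) + (15,1)
…
step 4: (891, 58)  from 5·(169,11) + (46,3)
step 5: (1060, 69)  from 1·(891,58) + (169,11)
step 6: (7251, 472)  from 6·(1060,69) + (891,58)
step 7: (8311, 541)  from 1·(7251,472) + (1060,69)
step 8: (48806, 3177)  from 5·(8311,541) + (7251,472)
step 9: (154729, 10072)  from 3·(48806,3177) + (8311,541)
step 10: (203535, 13249)  from 1·(154729,10072) + (48806,3177)
step 11: (561799, 36570)  from 2·(203535,13249) + (154729,10072)
fundamental: x₁=561799, y₁=36570  (since 315618116401 − 236·1337364900 = 1)
n=2: (561799,36570)∘(561799,36570) = (561799·561799+236·36570·36570, 561799·36570+36570·561799) = (631236232801,41089978860)
n=3: (631236232801,41089978860)∘(561799,36570) = (561799·631236232801+236·36570·41089978860, 561799·41089978860+36570·631236232801) = (709255768702176199,46168618067101710)
n=4: (709255768702176199,46168618067101710)∘(561799,36570) = (561799·709255768702176199+236·36570·46168618067101710, 561799·46168618067101710+36570·709255768702176199) = (796918363201596536611201,51874966922918257173720)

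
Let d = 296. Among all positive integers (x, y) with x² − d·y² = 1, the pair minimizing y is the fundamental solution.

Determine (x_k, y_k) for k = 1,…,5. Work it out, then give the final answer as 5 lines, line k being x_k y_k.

3699 215
27365201 1590570
202447753299 11767036645
1497708451540801 87052535509140
11080046922051092499 644014645929581075

d=296: √d = [17; 4,1,7,1,4,34] (ℓ=6, even), read p_5/q_5
step 0: (17, 1)  from 17·(1,0) + (0,1)
…
step 2: (86, 5)  from 1·(69,4) + (17,1)
…
step 4: (757, 44)  from 1·(671,39) + (86,5)
step 5: (3699, 215)  from 4·(757,44) + (671,39)
fundamental: x₁=3699, y₁=215  (since 13682601 − 296·46225 = 1)
k=2:  x_2 = 3699·3699+296·215·215 = 27365201,  y_2 = 3699·215+215·3699 = 1590570
k=3:  x_3 = 3699·27365201+296·215·1590570 = 202447753299,  y_3 = 3699·1590570+215·27365201 = 11767036645
k=4:  x_4 = 3699·202447753299+296·215·11767036645 = 1497708451540801,  y_4 = 3699·11767036645+215·202447753299 = 87052535509140
k=5:  x_5 = 3699·1497708451540801+296·215·87052535509140 = 11080046922051092499,  y_5 = 3699·87052535509140+215·1497708451540801 = 644014645929581075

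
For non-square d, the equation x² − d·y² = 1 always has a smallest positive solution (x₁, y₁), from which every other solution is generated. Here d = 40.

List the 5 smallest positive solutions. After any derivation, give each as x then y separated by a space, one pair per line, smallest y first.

[6; 3,12] for √40; ℓ=2 ⇒ convergent index 1
i=0: a=6 ⇒ p=6, q=1
i=1: a=3 ⇒ p=19, q=3
fundamental: x₁=19, y₁=3  (since 361 − 40·9 = 1)
n=2: (19,3)∘(19,3) = (19·19+40·3·3, 19·3+3·19) = (721,114)
n=3: (721,114)∘(19,3) = (19·721+40·3·114, 19·114+3·721) = (27379,4329)
n=4: (27379,4329)∘(19,3) = (19·27379+40·3·4329, 19·4329+3·27379) = (1039681,164388)
n=5: (1039681,164388)∘(19,3) = (19·1039681+40·3·164388, 19·164388+3·1039681) = (39480499,6242415)

19 3
721 114
27379 4329
1039681 164388
39480499 6242415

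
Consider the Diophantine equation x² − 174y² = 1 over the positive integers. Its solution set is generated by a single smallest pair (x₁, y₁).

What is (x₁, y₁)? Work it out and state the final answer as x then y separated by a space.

1451 110

d=174: √d = [13; 5,4,5,26] (ℓ=4, even), read p_3/q_3
step 0: (13, 1)  from 13·(1,0) + (0,1)
step 1: (66, 5)  from 5·(13,1) + (1,0)
step 2: (277, 21)  from 4·(66,5) + (13,1)
step 3: (1451, 110)  from 5·(277,21) + (66,5)
fundamental: x₁=1451, y₁=110  (since 2105401 − 174·12100 = 1)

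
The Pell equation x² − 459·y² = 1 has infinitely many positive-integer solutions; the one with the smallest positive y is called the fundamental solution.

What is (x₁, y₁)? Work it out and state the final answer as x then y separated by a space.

499850 23331

[21; 2,2,1,4,21,4,1,2,2,42] for √459; ℓ=10 ⇒ convergent index 9
k=0  a_k=21  p_k/q_k = 21/1
…
k=2  a_k=2  p_k/q_k = 107/5
k=3  a_k=1  p_k/q_k = 150/7
k=4  a_k=4  p_k/q_k = 707/33
k=5  a_k=21  p_k/q_k = 14997/700
…
k=7  a_k=1  p_k/q_k = 75692/3533
k=8  a_k=2  p_k/q_k = 212079/9899
k=9  a_k=2  p_k/q_k = 499850/23331
fundamental: x₁=499850, y₁=23331  (since 249850022500 − 459·544335561 = 1)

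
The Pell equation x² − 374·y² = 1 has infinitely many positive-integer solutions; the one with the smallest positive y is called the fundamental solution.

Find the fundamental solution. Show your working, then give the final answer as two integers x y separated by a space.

3365 174

√374 = [19; 2,1,18,1,2,38, …], period ℓ=6 (even) → k=5
step 0: (19, 1)  from 19·(1,0) + (0,1)
…
step 2: (58, 3)  from 1·(39,2) + (19,1)
…
step 4: (1141, 59)  from 1·(1083,56) + (58,3)
step 5: (3365, 174)  from 2·(1141,59) + (1083,56)
(x₁, y₁) = (3365, 174);  3365² − 374·174² = 1 ✓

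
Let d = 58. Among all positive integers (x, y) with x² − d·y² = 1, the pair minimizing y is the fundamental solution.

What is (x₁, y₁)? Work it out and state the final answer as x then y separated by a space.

19603 2574

√58 → a₀=7, period (1,1,1,1,1,1,14); ℓ=7 odd so k=13
a_0=7:  p_0=7·1+0=7,  q_0=7·0+1=1
…
a_3=1:  p_3=1·15+8=23,  q_3=1·2+1=3
a_4=1:  p_4=1·23+15=38,  q_4=1·3+2=5
a_5=1:  p_5=1·38+23=61,  q_5=1·5+3=8
a_6=1:  p_6=1·61+38=99,  q_6=1·8+5=13
…
a_9=1:  p_9=1·1546+1447=2993,  q_9=1·203+190=393
a_10=1:  p_10=1·2993+1546=4539,  q_10=1·393+203=596
a_11=1:  p_11=1·4539+2993=7532,  q_11=1·596+393=989
a_12=1:  p_12=1·7532+4539=12071,  q_12=1·989+596=1585
a_13=1:  p_13=1·12071+7532=19603,  q_13=1·1585+989=2574
→ (19603, 2574).  Check: 19603²=384277609, 58·2574²=384277608, difference 1.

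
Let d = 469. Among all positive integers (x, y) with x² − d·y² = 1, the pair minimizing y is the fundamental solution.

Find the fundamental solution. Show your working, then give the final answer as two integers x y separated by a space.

√469 = [21; 1,1,1,10,6,10,1,1,1,42, …], period ℓ=10 (even) → k=9
i=0: a=21 ⇒ p=21, q=1
…
i=5: a=6 ⇒ p=4223, q=195
…
i=8: a=1 ⇒ p=90069, q=4159
i=9: a=1 ⇒ p=137215, q=6336
fundamental: x₁=137215, y₁=6336  (since 18827956225 − 469·40144896 = 1)

137215 6336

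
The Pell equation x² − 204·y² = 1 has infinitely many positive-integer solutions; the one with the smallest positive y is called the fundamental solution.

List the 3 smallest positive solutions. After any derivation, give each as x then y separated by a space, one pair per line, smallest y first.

4999 350
49980001 3499300
499700044999 34986001050

d=204: √d = [14; 3,1,1,6,1,1,3,28] (ℓ=8, even), read p_7/q_7
a_0=14:  p_0=14·1+0=14,  q_0=14·0+1=1
…
a_3=1:  p_3=1·57+43=100,  q_3=1·4+3=7
a_4=6:  p_4=6·100+57=657,  q_4=6·7+4=46
…
a_6=1:  p_6=1·757+657=1414,  q_6=1·53+46=99
a_7=3:  p_7=3·1414+757=4999,  q_7=3·99+53=350
→ (4999, 350).  Check: 4999²=24990001, 204·350²=24990000, difference 1.
n=2: (4999,350)∘(4999,350) = (4999·4999+204·350·350, 4999·350+350·4999) = (49980001,3499300)
n=3: (49980001,3499300)∘(4999,350) = (4999·49980001+204·350·3499300, 4999·3499300+350·49980001) = (499700044999,34986001050)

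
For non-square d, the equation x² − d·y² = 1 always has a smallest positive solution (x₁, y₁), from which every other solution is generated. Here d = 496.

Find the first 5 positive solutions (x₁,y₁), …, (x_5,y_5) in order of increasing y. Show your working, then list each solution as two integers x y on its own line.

4620799 207480
42703566796801 1917446753040
394649197502177907199 17720272078000750440
3647189234337689639247667201 163763630995505661818050080
33705856733676329245494460531519999 1513437644680785412974289982477400

d=496: √d = [22; 3,1,2,4,1,…,1,3,44] (ℓ=16, even), read p_15/q_15
k=0  a_k=22  p_k/q_k = 22/1
k=1  a_k=3  p_k/q_k = 67/3
k=2  a_k=1  p_k/q_k = 89/4
…
k=6  a_k=1  p_k/q_k = 2383/107
k=7  a_k=2  p_k/q_k = 6080/273
k=8  a_k=2  p_k/q_k = 14543/653
k=9  a_k=2  p_k/q_k = 35166/1579
…
k=11  a_k=1  p_k/q_k = 84875/3811
…
k=13  a_k=2  p_k/q_k = 863293/38763
k=14  a_k=1  p_k/q_k = 1252502/56239
k=15  a_k=3  p_k/q_k = 4620799/207480
fundamental: x₁=4620799, y₁=207480  (since 21351783398401 − 496·43047950400 = 1)
n=2: (4620799,207480)∘(4620799,207480) = (4620799·4620799+496·207480·207480, 4620799·207480+207480·4620799) = (42703566796801,1917446753040)
n=3: (42703566796801,1917446753040)∘(4620799,207480) = (4620799·42703566796801+496·207480·1917446753040, 4620799·1917446753040+207480·42703566796801) = (394649197502177907199,17720272078000750440)
n=4: (394649197502177907199,17720272078000750440)∘(4620799,207480) = (4620799·394649197502177907199+496·207480·17720272078000750440, 4620799·17720272078000750440+207480·394649197502177907199) = (3647189234337689639247667201,163763630995505661818050080)
n=5: (3647189234337689639247667201,163763630995505661818050080)∘(4620799,207480) = (4620799·3647189234337689639247667201+496·207480·163763630995505661818050080, 4620799·163763630995505661818050080+207480·3647189234337689639247667201) = (33705856733676329245494460531519999,1513437644680785412974289982477400)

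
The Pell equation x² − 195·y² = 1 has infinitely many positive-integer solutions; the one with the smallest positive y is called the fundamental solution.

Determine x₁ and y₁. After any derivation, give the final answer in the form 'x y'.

14 1

√195 → a₀=13, period (1,26); ℓ=2 even so k=1
step 0: (13, 1)  from 13·(1,0) + (0,1)
step 1: (14, 1)  from 1·(13,1) + (1,0)
→ (14, 1).  Check: 14²=196, 195·1²=195, difference 1.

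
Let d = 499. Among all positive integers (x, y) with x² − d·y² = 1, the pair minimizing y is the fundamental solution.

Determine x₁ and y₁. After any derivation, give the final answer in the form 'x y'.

[22; 2,1,21,1,2,44] for √499; ℓ=6 ⇒ convergent index 5
step 0: (22, 1)  from 22·(1,0) + (0,1)
…
step 4: (1519, 68)  from 1·(1452,65) + (67,3)
step 5: (4490, 201)  from 2·(1519,68) + (1452,65)
fundamental: x₁=4490, y₁=201  (since 20160100 − 499·40401 = 1)

4490 201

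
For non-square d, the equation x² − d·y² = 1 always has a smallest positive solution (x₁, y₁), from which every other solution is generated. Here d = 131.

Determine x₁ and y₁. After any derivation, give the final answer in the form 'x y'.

10610 927

d=131: √d = [11; 2,4,11,4,2,22] (ℓ=6, even), read p_5/q_5
step 0: (11, 1)  from 11·(1,0) + (0,1)
…
step 2: (103, 9)  from 4·(23,2) + (11,1)
…
step 4: (4727, 413)  from 4·(1156,101) + (103,9)
step 5: (10610, 927)  from 2·(4727,413) + (1156,101)
fundamental: x₁=10610, y₁=927  (since 112572100 − 131·859329 = 1)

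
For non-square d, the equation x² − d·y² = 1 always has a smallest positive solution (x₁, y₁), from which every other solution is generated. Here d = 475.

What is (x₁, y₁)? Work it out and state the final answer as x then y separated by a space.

57799 2652

[21; 1,3,1,6,2,6,1,3,1,42] for √475; ℓ=10 ⇒ convergent index 9
i=0: a=21 ⇒ p=21, q=1
i=1: a=1 ⇒ p=22, q=1
i=2: a=3 ⇒ p=87, q=4
i=3: a=1 ⇒ p=109, q=5
…
i=5: a=2 ⇒ p=1591, q=73
…
i=7: a=1 ⇒ p=11878, q=545
i=8: a=3 ⇒ p=45921, q=2107
i=9: a=1 ⇒ p=57799, q=2652
→ (57799, 2652).  Check: 57799²=3340724401, 475·2652²=3340724400, difference 1.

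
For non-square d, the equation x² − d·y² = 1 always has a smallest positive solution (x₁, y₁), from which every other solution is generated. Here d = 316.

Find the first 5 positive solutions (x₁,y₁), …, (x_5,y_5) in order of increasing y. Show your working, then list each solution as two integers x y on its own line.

12799 720
327628801 18430560
8386642035199 471785474160
214681262489395201 12076764549117120
5495410948816896319999 309141018456514563600

√316 → a₀=17, period (1,3,2,8,2,3,1,34); ℓ=8 even so k=7
a_0=17:  p_0=17·1+0=17,  q_0=17·0+1=1
a_1=1:  p_1=1·17+1=18,  q_1=1·1+0=1
…
a_3=2:  p_3=2·71+18=160,  q_3=2·4+1=9
a_4=8:  p_4=8·160+71=1351,  q_4=8·9+4=76
a_5=2:  p_5=2·1351+160=2862,  q_5=2·76+9=161
a_6=3:  p_6=3·2862+1351=9937,  q_6=3·161+76=559
a_7=1:  p_7=1·9937+2862=12799,  q_7=1·559+161=720
(x₁, y₁) = (12799, 720);  12799² − 316·720² = 1 ✓
n=2: (12799,720)∘(12799,720) = (12799·12799+316·720·720, 12799·720+720·12799) = (327628801,18430560)
n=3: (327628801,18430560)∘(12799,720) = (12799·327628801+316·720·18430560, 12799·18430560+720·327628801) = (8386642035199,471785474160)
n=4: (8386642035199,471785474160)∘(12799,720) = (12799·8386642035199+316·720·471785474160, 12799·471785474160+720·8386642035199) = (214681262489395201,12076764549117120)
n=5: (214681262489395201,12076764549117120)∘(12799,720) = (12799·214681262489395201+316·720·12076764549117120, 12799·12076764549117120+720·214681262489395201) = (5495410948816896319999,309141018456514563600)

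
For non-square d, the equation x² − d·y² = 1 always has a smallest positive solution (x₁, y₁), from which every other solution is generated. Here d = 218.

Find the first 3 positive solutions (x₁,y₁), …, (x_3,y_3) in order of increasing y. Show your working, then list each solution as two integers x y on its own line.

d=218: √d = [14; 1,3,3,1,28] (ℓ=5, odd), read p_9/q_9
a_0=14:  p_0=14·1+0=14,  q_0=14·0+1=1
a_1=1:  p_1=1·14+1=15,  q_1=1·1+0=1
…
a_7=3:  p_7=3·7471+7220=29633,  q_7=3·506+489=2007
a_8=3:  p_8=3·29633+7471=96370,  q_8=3·2007+506=6527
a_9=1:  p_9=1·96370+29633=126003,  q_9=1·6527+2007=8534
→ (126003, 8534).  Check: 126003²=15876756009, 218·8534²=15876756008, difference 1.
n=2: (126003,8534)∘(126003,8534) = (126003·126003+218·8534·8534, 126003·8534+8534·126003) = (31753512017,2150619204)
n=3: (31753512017,2150619204)∘(126003,8534) = (126003·31753512017+218·8534·2150619204, 126003·2150619204+8534·31753512017) = (8002075549230099,541968943114690)

126003 8534
31753512017 2150619204
8002075549230099 541968943114690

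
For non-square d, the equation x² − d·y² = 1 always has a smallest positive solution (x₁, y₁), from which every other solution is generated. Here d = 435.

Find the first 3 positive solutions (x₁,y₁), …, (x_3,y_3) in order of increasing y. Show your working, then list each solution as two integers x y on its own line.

d=435: √d = [20; 1,5,1,40] (ℓ=4, even), read p_3/q_3
i=0: a=20 ⇒ p=20, q=1
i=1: a=1 ⇒ p=21, q=1
i=2: a=5 ⇒ p=125, q=6
i=3: a=1 ⇒ p=146, q=7
→ (146, 7).  Check: 146²=21316, 435·7²=21315, difference 1.
k=2:  x_2 = 146·146+435·7·7 = 42631,  y_2 = 146·7+7·146 = 2044
k=3:  x_3 = 146·42631+435·7·2044 = 12448106,  y_3 = 146·2044+7·42631 = 596841

146 7
42631 2044
12448106 596841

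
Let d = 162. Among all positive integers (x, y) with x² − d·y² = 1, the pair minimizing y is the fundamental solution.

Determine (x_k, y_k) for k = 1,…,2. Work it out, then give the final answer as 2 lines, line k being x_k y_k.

[12; 1,2,1,2,12,2,1,2,1,24] for √162; ℓ=10 ⇒ convergent index 9
i=0: a=12 ⇒ p=12, q=1
…
i=2: a=2 ⇒ p=38, q=3
…
i=7: a=1 ⇒ p=5333, q=419
i=8: a=2 ⇒ p=14268, q=1121
i=9: a=1 ⇒ p=19601, q=1540
→ (19601, 1540).  Check: 19601²=384199201, 162·1540²=384199200, difference 1.
(x_2, y_2) = (19601·19601 + 162·1540·1540, 19601·1540 + 1540·19601) = (768398401, 60371080)

19601 1540
768398401 60371080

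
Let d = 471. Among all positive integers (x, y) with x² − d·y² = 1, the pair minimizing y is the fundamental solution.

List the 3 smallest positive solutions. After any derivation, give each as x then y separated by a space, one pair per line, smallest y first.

d=471: √d = [21; 1,2,2,1,3,…,2,1,42] (ℓ=14, even), read p_13/q_13
a_0=21:  p_0=21·1+0=21,  q_0=21·0+1=1
…
a_2=2:  p_2=2·22+21=65,  q_2=2·1+1=3
…
a_6=4:  p_6=4·803+217=3429,  q_6=4·37+10=158
a_7=14:  p_7=14·3429+803=48809,  q_7=14·158+37=2249
…
a_9=3:  p_9=3·198665+48809=644804,  q_9=3·9154+2249=29711
…
a_12=2:  p_12=2·2331742+843469=5506953,  q_12=2·107441+38865=253747
a_13=1:  p_13=1·5506953+2331742=7838695,  q_13=1·253747+107441=361188
→ (7838695, 361188).  Check: 7838695²=61445139303025, 471·361188²=61445139303024, difference 1.
n=2: (7838695,361188)∘(7838695,361188) = (7838695·7838695+471·361188·361188, 7838695·361188+361188·7838695) = (122890278606049,5662485139320)
n=3: (122890278606049,5662485139320)∘(7838695,361188) = (7838695·122890278606049+471·361188·5662485139320, 7838695·5662485139320+361188·122890278606049) = (1926598824915678693415,88772987898323613612)

7838695 361188
122890278606049 5662485139320
1926598824915678693415 88772987898323613612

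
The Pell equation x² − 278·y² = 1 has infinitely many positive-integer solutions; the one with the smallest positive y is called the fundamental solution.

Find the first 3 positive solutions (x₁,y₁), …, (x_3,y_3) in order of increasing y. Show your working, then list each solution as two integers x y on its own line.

2501 150
12510001 750300
62575022501 3753000450

√278 = [16; 1,2,16,2,1,32, …], period ℓ=6 (even) → k=5
k=0  a_k=16  p_k/q_k = 16/1
k=1  a_k=1  p_k/q_k = 17/1
k=2  a_k=2  p_k/q_k = 50/3
…
k=4  a_k=2  p_k/q_k = 1684/101
k=5  a_k=1  p_k/q_k = 2501/150
→ (2501, 150).  Check: 2501²=6255001, 278·150²=6255000, difference 1.
(2501+150√278)^2 = 12510001 + 750300√278
(2501+150√278)^3 = 62575022501 + 3753000450√278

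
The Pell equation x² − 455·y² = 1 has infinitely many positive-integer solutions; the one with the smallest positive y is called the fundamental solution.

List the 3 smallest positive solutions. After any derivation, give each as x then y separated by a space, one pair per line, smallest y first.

[21; 3,42] for √455; ℓ=2 ⇒ convergent index 1
k=0  a_k=21  p_k/q_k = 21/1
k=1  a_k=3  p_k/q_k = 64/3
fundamental: x₁=64, y₁=3  (since 4096 − 455·9 = 1)
(x_2, y_2) = (64·64 + 455·3·3, 64·3 + 3·64) = (8191, 384)
(x_3, y_3) = (64·8191 + 455·3·384, 64·384 + 3·8191) = (1048384, 49149)

64 3
8191 384
1048384 49149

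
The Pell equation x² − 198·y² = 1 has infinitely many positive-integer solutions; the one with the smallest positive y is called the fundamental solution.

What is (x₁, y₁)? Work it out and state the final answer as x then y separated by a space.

√198 → a₀=14, period (14,28); ℓ=2 even so k=1
step 0: (14, 1)  from 14·(1,0) + (0,1)
step 1: (197, 14)  from 14·(14,1) + (1,0)
(x₁, y₁) = (197, 14);  197² − 198·14² = 1 ✓

197 14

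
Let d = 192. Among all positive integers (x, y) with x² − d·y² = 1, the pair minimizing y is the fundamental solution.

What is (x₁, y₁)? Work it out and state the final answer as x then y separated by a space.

97 7

d=192: √d = [13; 1,5,1,26] (ℓ=4, even), read p_3/q_3
a_0=13:  p_0=13·1+0=13,  q_0=13·0+1=1
…
a_2=5:  p_2=5·14+13=83,  q_2=5·1+1=6
a_3=1:  p_3=1·83+14=97,  q_3=1·6+1=7
fundamental: x₁=97, y₁=7  (since 9409 − 192·49 = 1)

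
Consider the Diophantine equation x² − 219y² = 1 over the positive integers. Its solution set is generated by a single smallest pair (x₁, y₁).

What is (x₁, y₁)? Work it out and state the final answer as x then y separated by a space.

74 5

d=219: √d = [14; 1,3,1,28] (ℓ=4, even), read p_3/q_3
step 0: (14, 1)  from 14·(1,0) + (0,1)
step 1: (15, 1)  from 1·(14,1) + (1,0)
step 2: (59, 4)  from 3·(15,1) + (14,1)
step 3: (74, 5)  from 1·(59,4) + (15,1)
fundamental: x₁=74, y₁=5  (since 5476 − 219·25 = 1)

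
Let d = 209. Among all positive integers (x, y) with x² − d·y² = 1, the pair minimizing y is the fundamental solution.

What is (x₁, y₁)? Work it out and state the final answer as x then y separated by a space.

46551 3220

d=209: √d = [14; 2,5,3,2,3,5,2,28] (ℓ=8, even), read p_7/q_7
i=0: a=14 ⇒ p=14, q=1
i=1: a=2 ⇒ p=29, q=2
i=2: a=5 ⇒ p=159, q=11
i=3: a=3 ⇒ p=506, q=35
…
i=6: a=5 ⇒ p=21266, q=1471
i=7: a=2 ⇒ p=46551, q=3220
→ (46551, 3220).  Check: 46551²=2166995601, 209·3220²=2166995600, difference 1.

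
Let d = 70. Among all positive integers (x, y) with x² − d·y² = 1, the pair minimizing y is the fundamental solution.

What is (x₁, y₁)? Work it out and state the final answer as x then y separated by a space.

√70 = [8; 2,1,2,1,2,16, …], period ℓ=6 (even) → k=5
k=0  a_k=8  p_k/q_k = 8/1
k=1  a_k=2  p_k/q_k = 17/2
…
k=4  a_k=1  p_k/q_k = 92/11
k=5  a_k=2  p_k/q_k = 251/30
(x₁, y₁) = (251, 30);  251² − 70·30² = 1 ✓

251 30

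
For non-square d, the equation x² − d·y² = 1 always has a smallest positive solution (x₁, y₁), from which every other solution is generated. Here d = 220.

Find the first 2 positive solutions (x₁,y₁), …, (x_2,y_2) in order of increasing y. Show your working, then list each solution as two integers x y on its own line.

√220 = [14; 1,4,1,28, …], period ℓ=4 (even) → k=3
step 0: (14, 1)  from 14·(1,0) + (0,1)
step 1: (15, 1)  from 1·(14,1) + (1,0)
step 2: (74, 5)  from 4·(15,1) + (14,1)
step 3: (89, 6)  from 1·(74,5) + (15,1)
→ (89, 6).  Check: 89²=7921, 220·6²=7920, difference 1.
n=2: (89,6)∘(89,6) = (89·89+220·6·6, 89·6+6·89) = (15841,1068)

89 6
15841 1068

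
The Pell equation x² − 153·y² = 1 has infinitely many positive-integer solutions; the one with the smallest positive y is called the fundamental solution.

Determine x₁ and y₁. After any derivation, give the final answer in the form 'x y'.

2177 176

d=153: √d = [12; 2,1,2,2,2,1,2,24] (ℓ=8, even), read p_7/q_7
a_0=12:  p_0=12·1+0=12,  q_0=12·0+1=1
…
a_4=2:  p_4=2·99+37=235,  q_4=2·8+3=19
a_5=2:  p_5=2·235+99=569,  q_5=2·19+8=46
a_6=1:  p_6=1·569+235=804,  q_6=1·46+19=65
a_7=2:  p_7=2·804+569=2177,  q_7=2·65+46=176
→ (2177, 176).  Check: 2177²=4739329, 153·176²=4739328, difference 1.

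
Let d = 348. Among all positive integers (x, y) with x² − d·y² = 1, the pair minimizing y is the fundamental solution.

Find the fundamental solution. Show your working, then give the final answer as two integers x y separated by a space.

1567 84

√348 → a₀=18, period (1,1,1,8,1,1,1,36); ℓ=8 even so k=7
k=0  a_k=18  p_k/q_k = 18/1
k=1  a_k=1  p_k/q_k = 19/1
k=2  a_k=1  p_k/q_k = 37/2
…
k=4  a_k=8  p_k/q_k = 485/26
k=5  a_k=1  p_k/q_k = 541/29
k=6  a_k=1  p_k/q_k = 1026/55
k=7  a_k=1  p_k/q_k = 1567/84
fundamental: x₁=1567, y₁=84  (since 2455489 − 348·7056 = 1)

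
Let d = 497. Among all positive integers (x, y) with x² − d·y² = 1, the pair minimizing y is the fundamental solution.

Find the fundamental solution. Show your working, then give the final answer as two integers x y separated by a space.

d=497: √d = [22; 3,2,2,5,6,5,2,2,3,44] (ℓ=10, even), read p_9/q_9
i=0: a=22 ⇒ p=22, q=1
i=1: a=3 ⇒ p=67, q=3
i=2: a=2 ⇒ p=156, q=7
i=3: a=2 ⇒ p=379, q=17
i=4: a=5 ⇒ p=2051, q=92
i=5: a=6 ⇒ p=12685, q=569
i=6: a=5 ⇒ p=65476, q=2937
i=7: a=2 ⇒ p=143637, q=6443
i=8: a=2 ⇒ p=352750, q=15823
i=9: a=3 ⇒ p=1201887, q=53912
(x₁, y₁) = (1201887, 53912);  1201887² − 497·53912² = 1 ✓

1201887 53912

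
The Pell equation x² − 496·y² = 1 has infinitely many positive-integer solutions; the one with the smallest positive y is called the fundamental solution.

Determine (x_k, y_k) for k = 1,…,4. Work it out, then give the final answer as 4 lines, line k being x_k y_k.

d=496: √d = [22; 3,1,2,4,1,…,1,3,44] (ℓ=16, even), read p_15/q_15
step 0: (22, 1)  from 22·(1,0) + (0,1)
…
step 4: (1069, 48)  from 4·(245,11) + (89,4)
step 5: (1314, 59)  from 1·(1069,48) + (245,11)
step 6: (2383, 107)  from 1·(1314,59) + (1069,48)
…
step 9: (35166, 1579)  from 2·(14543,653) + (6080,273)
step 10: (49709, 2232)  from 1·(35166,1579) + (14543,653)
step 11: (84875, 3811)  from 1·(49709,2232) + (35166,1579)
…
step 14: (1252502, 56239)  from 1·(863293,38763) + (389209,17476)
step 15: (4620799, 207480)  from 3·(1252502,56239) + (863293,38763)
→ (4620799, 207480).  Check: 4620799²=21351783398401, 496·207480²=21351783398400, difference 1.
(4620799+207480√496)^2 = 42703566796801 + 1917446753040√496
(4620799+207480√496)^3 = 394649197502177907199 + 17720272078000750440√496
(4620799+207480√496)^4 = 3647189234337689639247667201 + 163763630995505661818050080√496

4620799 207480
42703566796801 1917446753040
394649197502177907199 17720272078000750440
3647189234337689639247667201 163763630995505661818050080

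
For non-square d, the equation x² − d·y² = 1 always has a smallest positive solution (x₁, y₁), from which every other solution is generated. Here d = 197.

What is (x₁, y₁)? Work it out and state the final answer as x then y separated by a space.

d=197: √d = [14; 28] (ℓ=1, odd), read p_1/q_1
k=0  a_k=14  p_k/q_k = 14/1
k=1  a_k=28  p_k/q_k = 393/28
(x₁, y₁) = (393, 28);  393² − 197·28² = 1 ✓

393 28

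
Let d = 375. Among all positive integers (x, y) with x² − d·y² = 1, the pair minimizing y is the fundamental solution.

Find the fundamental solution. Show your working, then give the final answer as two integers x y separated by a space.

15124 781

√375 = [19; 2,1,2,1,5,1,2,1,2,38, …], period ℓ=10 (even) → k=9
k=0  a_k=19  p_k/q_k = 19/1
…
k=2  a_k=1  p_k/q_k = 58/3
k=3  a_k=2  p_k/q_k = 155/8
…
k=5  a_k=5  p_k/q_k = 1220/63
…
k=7  a_k=2  p_k/q_k = 4086/211
k=8  a_k=1  p_k/q_k = 5519/285
k=9  a_k=2  p_k/q_k = 15124/781
fundamental: x₁=15124, y₁=781  (since 228735376 − 375·609961 = 1)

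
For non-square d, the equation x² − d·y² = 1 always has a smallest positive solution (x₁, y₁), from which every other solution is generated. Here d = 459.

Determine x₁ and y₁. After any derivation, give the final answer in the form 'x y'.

√459 → a₀=21, period (2,2,1,4,21,4,1,2,2,42); ℓ=10 even so k=9
k=0  a_k=21  p_k/q_k = 21/1
…
k=2  a_k=2  p_k/q_k = 107/5
…
k=4  a_k=4  p_k/q_k = 707/33
…
k=8  a_k=2  p_k/q_k = 212079/9899
k=9  a_k=2  p_k/q_k = 499850/23331
→ (499850, 23331).  Check: 499850²=249850022500, 459·23331²=249850022499, difference 1.

499850 23331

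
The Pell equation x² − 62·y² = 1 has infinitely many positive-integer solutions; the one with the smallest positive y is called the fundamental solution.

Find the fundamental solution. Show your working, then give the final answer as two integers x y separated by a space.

[7; 1,6,1,14] for √62; ℓ=4 ⇒ convergent index 3
i=0: a=7 ⇒ p=7, q=1
…
i=2: a=6 ⇒ p=55, q=7
i=3: a=1 ⇒ p=63, q=8
(x₁, y₁) = (63, 8);  63² − 62·8² = 1 ✓

63 8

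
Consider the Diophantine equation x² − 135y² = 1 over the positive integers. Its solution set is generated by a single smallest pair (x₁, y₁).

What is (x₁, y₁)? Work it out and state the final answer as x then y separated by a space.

244 21

d=135: √d = [11; 1,1,1,1,1,1,1,22] (ℓ=8, even), read p_7/q_7
step 0: (11, 1)  from 11·(1,0) + (0,1)
step 1: (12, 1)  from 1·(11,1) + (1,0)
step 2: (23, 2)  from 1·(12,1) + (11,1)
step 3: (35, 3)  from 1·(23,2) + (12,1)
step 4: (58, 5)  from 1·(35,3) + (23,2)
…
step 6: (151, 13)  from 1·(93,8) + (58,5)
step 7: (244, 21)  from 1·(151,13) + (93,8)
→ (244, 21).  Check: 244²=59536, 135·21²=59535, difference 1.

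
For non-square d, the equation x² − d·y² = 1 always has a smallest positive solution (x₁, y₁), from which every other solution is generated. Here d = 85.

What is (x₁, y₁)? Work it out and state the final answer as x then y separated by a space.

285769 30996

√85 = [9; 4,1,1,4,18, …], period ℓ=5 (odd) → k=9
a_0=9:  p_0=9·1+0=9,  q_0=9·0+1=1
a_1=4:  p_1=4·9+1=37,  q_1=4·1+0=4
…
a_3=1:  p_3=1·46+37=83,  q_3=1·5+4=9
…
a_5=18:  p_5=18·378+83=6887,  q_5=18·41+9=747
…
a_7=1:  p_7=1·27926+6887=34813,  q_7=1·3029+747=3776
a_8=1:  p_8=1·34813+27926=62739,  q_8=1·3776+3029=6805
a_9=4:  p_9=4·62739+34813=285769,  q_9=4·6805+3776=30996
(x₁, y₁) = (285769, 30996);  285769² − 85·30996² = 1 ✓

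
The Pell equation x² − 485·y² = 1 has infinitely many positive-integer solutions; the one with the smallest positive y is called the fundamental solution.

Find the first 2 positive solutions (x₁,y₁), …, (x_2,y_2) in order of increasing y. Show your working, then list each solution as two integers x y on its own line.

d=485: √d = [22; 44] (ℓ=1, odd), read p_1/q_1
k=0  a_k=22  p_k/q_k = 22/1
k=1  a_k=44  p_k/q_k = 969/44
→ (969, 44).  Check: 969²=938961, 485·44²=938960, difference 1.
k=2:  x_2 = 969·969+485·44·44 = 1877921,  y_2 = 969·44+44·969 = 85272

969 44
1877921 85272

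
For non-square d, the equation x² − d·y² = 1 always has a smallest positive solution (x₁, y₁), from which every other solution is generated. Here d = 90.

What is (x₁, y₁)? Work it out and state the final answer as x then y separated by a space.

d=90: √d = [9; 2,18] (ℓ=2, even), read p_1/q_1
k=0  a_k=9  p_k/q_k = 9/1
k=1  a_k=2  p_k/q_k = 19/2
(x₁, y₁) = (19, 2);  19² − 90·2² = 1 ✓

19 2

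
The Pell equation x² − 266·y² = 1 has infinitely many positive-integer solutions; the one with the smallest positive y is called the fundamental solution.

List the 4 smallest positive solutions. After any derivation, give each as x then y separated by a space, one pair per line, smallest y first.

√266 = [16; 3,4,3,32, …], period ℓ=4 (even) → k=3
i=0: a=16 ⇒ p=16, q=1
…
i=2: a=4 ⇒ p=212, q=13
i=3: a=3 ⇒ p=685, q=42
fundamental: x₁=685, y₁=42  (since 469225 − 266·1764 = 1)
(x_2, y_2) = (685·685 + 266·42·42, 685·42 + 42·685) = (938449, 57540)
(x_3, y_3) = (685·938449 + 266·42·57540, 685·57540 + 42·938449) = (1285674445, 78829758)
(x_4, y_4) = (685·1285674445 + 266·42·78829758, 685·78829758 + 42·1285674445) = (1761373051201, 107996710920)

685 42
938449 57540
1285674445 78829758
1761373051201 107996710920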